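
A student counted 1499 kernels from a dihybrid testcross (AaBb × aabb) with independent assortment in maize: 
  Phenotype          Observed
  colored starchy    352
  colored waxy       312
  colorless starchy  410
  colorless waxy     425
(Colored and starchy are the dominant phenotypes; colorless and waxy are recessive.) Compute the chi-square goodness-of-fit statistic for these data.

A dihybrid testcross with independent assortment gives a 1:1:1:1 ratio.
Under the 1:1:1:1 hypothesis (Σ ratio = 4, N = 1499):
  colored starchy: 1499 × 1/4 = 374.75
  colored waxy: 1499 × 1/4 = 374.75
  colorless starchy: 1499 × 1/4 = 374.75
  colorless waxy: 1499 × 1/4 = 374.75
χ² = Σ (O − E)² / E
  colored starchy: (352 − 374.75)² / 374.75 = 1.3811
  colored waxy: (312 − 374.75)² / 374.75 = 10.5072
  colorless starchy: (410 − 374.75)² / 374.75 = 3.3157
  colorless waxy: (425 − 374.75)² / 374.75 = 6.7380
χ² = 1.3811 + 10.5072 + 3.3157 + 6.7380 = 21.942

21.942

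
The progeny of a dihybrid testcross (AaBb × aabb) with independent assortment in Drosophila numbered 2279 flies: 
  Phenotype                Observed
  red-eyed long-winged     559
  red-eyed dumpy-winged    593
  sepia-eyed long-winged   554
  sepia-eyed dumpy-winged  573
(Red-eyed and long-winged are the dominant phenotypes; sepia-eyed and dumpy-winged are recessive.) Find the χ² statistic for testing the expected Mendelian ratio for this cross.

A dihybrid testcross with independent assortment gives a 1:1:1:1 ratio.
Under the 1:1:1:1 hypothesis (Σ ratio = 4, N = 2279):
  red-eyed long-winged: 2279 × 1/4 = 569.75
  red-eyed dumpy-winged: 2279 × 1/4 = 569.75
  sepia-eyed long-winged: 2279 × 1/4 = 569.75
  sepia-eyed dumpy-winged: 2279 × 1/4 = 569.75
χ² = Σ (O − E)² / E
  red-eyed long-winged: (559 − 569.75)² / 569.75 = 0.2028
  red-eyed dumpy-winged: (593 − 569.75)² / 569.75 = 0.9488
  sepia-eyed long-winged: (554 − 569.75)² / 569.75 = 0.4354
  sepia-eyed dumpy-winged: (573 − 569.75)² / 569.75 = 0.0185
χ² = 0.2028 + 0.9488 + 0.4354 + 0.0185 = 1.6055 ≈ 1.606

1.606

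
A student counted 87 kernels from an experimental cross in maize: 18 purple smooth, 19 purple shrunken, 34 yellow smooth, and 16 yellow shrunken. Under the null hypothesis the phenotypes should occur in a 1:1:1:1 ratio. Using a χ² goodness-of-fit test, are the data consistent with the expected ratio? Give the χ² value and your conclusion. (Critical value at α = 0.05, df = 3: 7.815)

Expected counts for N = 87 under a 1:1:1:1 ratio (total parts = 4):
  purple smooth: 87 × 1/4 = 21.75
  purple shrunken: 87 × 1/4 = 21.75
  yellow smooth: 87 × 1/4 = 21.75
  yellow shrunken: 87 × 1/4 = 21.75
χ² = Σ (O − E)² / E
  purple smooth: (18 − 21.75)² / 21.75 = 0.6466
  purple shrunken: (19 − 21.75)² / 21.75 = 0.3477
  yellow smooth: (34 − 21.75)² / 21.75 = 6.8994
  yellow shrunken: (16 − 21.75)² / 21.75 = 1.5201
χ² = 0.6466 + 0.3477 + 6.8994 + 1.5201 = 9.4138 ≈ 9.414
Degrees of freedom = 4 − 1 = 3; critical value at α = 0.05 is 7.815.
Since 9.414 > 7.815, we reject the null hypothesis — the data do not fit the 1:1:1:1 ratio.

9.414; not consistent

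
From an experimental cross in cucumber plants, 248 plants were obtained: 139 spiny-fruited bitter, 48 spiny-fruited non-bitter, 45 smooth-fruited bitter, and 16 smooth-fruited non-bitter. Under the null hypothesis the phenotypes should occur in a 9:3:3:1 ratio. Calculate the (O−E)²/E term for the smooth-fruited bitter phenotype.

The 9:3:3:1 ratio has 16 parts, so with N = 248 the expected counts are:
  spiny-fruited bitter: 248 × 9/16 = 139.5
  spiny-fruited non-bitter: 248 × 3/16 = 46.5
  smooth-fruited bitter: 248 × 3/16 = 46.5
  smooth-fruited non-bitter: 248 × 1/16 = 15.5
Contribution of smooth-fruited bitter: (45 − 46.5)² / 46.5 = 0.0484

0.048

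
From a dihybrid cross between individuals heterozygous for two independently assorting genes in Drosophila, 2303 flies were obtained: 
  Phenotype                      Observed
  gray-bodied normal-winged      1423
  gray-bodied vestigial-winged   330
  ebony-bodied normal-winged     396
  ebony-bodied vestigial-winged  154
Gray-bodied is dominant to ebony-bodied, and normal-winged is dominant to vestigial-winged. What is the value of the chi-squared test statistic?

40.240

A dihybrid F₂ with independent assortment and complete dominance at both loci gives a 9:3:3:1 phenotypic ratio.
The 9:3:3:1 ratio has 16 parts, so with N = 2303 the expected counts are:
  gray-bodied normal-winged: 2303 × 9/16 = 1295.4375
  gray-bodied vestigial-winged: 2303 × 3/16 = 431.8125
  ebony-bodied normal-winged: 2303 × 3/16 = 431.8125
  ebony-bodied vestigial-winged: 2303 × 1/16 = 143.9375
χ² = Σ (O − E)² / E
  gray-bodied normal-winged: (1423 − 1295.4375)² / 1295.4375 = 12.5612
  gray-bodied vestigial-winged: (330 − 431.8125)² / 431.8125 = 24.0053
  ebony-bodied normal-winged: (396 − 431.8125)² / 431.8125 = 2.9701
  ebony-bodied vestigial-winged: (154 − 143.9375)² / 143.9375 = 0.7035
χ² = 12.5612 + 24.0053 + 2.9701 + 0.7035 = 40.2401 ≈ 40.240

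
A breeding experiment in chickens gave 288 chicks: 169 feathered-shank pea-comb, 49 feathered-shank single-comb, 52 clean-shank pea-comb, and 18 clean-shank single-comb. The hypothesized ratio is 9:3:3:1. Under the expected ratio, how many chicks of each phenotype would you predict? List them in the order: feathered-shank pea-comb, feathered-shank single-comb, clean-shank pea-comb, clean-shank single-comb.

The 9:3:3:1 ratio has 16 parts, so with N = 288 the expected counts are:
  feathered-shank pea-comb: 288 × 9/16 = 162
  feathered-shank single-comb: 288 × 3/16 = 54
  clean-shank pea-comb: 288 × 3/16 = 54
  clean-shank single-comb: 288 × 1/16 = 18

162, 54, 54, 18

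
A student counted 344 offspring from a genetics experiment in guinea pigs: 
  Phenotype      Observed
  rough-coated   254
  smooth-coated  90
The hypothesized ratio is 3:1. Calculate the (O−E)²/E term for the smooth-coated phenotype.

Total ratio parts = 4. Expected numbers out of 344:
  rough-coated: 344 × 3/4 = 258
  smooth-coated: 344 × 1/4 = 86
Contribution of smooth-coated: (90 − 86)² / 86 = 0.1860

0.186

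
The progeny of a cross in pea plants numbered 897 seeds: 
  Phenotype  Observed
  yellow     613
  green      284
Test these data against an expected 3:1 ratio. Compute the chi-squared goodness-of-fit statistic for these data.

The 3:1 ratio has 4 parts, so with N = 897 the expected counts are:
  yellow: 897 × 3/4 = 672.75
  green: 897 × 1/4 = 224.25
χ² = Σ (O − E)² / E
  yellow: (613 − 672.75)² / 672.75 = 5.3067
  green: (284 − 224.25)² / 224.25 = 15.9200
χ² = 5.3067 + 15.9200 = 21.2267 ≈ 21.227

21.227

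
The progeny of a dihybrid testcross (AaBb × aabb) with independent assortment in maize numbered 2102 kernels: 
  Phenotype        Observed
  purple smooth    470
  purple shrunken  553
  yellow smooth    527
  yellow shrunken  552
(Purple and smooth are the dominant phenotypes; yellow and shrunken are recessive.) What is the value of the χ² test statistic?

A dihybrid testcross with independent assortment gives a 1:1:1:1 ratio.
Total ratio parts = 4. Expected numbers out of 2102:
  purple smooth: 2102 × 1/4 = 525.5
  purple shrunken: 2102 × 1/4 = 525.5
  yellow smooth: 2102 × 1/4 = 525.5
  yellow shrunken: 2102 × 1/4 = 525.5
χ² = Σ (O − E)² / E
  purple smooth: (470 − 525.5)² / 525.5 = 5.8616
  purple shrunken: (553 − 525.5)² / 525.5 = 1.4391
  yellow smooth: (527 − 525.5)² / 525.5 = 0.0043
  yellow shrunken: (552 − 525.5)² / 525.5 = 1.3363
χ² = 5.8616 + 1.4391 + 0.0043 + 1.3363 = 8.6413 ≈ 8.641

8.641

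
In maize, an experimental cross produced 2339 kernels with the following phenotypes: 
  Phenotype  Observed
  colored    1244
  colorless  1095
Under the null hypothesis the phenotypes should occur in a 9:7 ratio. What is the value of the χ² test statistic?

Under the 9:7 hypothesis (Σ ratio = 16, N = 2339):
  colored: 2339 × 9/16 = 1315.6875
  colorless: 2339 × 7/16 = 1023.3125
χ² = Σ (O − E)² / E
  colored: (1244 − 1315.6875)² / 1315.6875 = 3.9060
  colorless: (1095 − 1023.3125)² / 1023.3125 = 5.0220
χ² = 3.9060 + 5.0220 = 8.928

8.928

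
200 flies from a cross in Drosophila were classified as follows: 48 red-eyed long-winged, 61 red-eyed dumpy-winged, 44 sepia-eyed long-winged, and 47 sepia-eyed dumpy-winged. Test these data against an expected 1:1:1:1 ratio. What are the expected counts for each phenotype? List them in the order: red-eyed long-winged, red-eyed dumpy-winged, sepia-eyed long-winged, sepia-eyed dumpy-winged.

50, 50, 50, 50

Total ratio parts = 4. Expected numbers out of 200:
  red-eyed long-winged: 200 × 1/4 = 50
  red-eyed dumpy-winged: 200 × 1/4 = 50
  sepia-eyed long-winged: 200 × 1/4 = 50
  sepia-eyed dumpy-winged: 200 × 1/4 = 50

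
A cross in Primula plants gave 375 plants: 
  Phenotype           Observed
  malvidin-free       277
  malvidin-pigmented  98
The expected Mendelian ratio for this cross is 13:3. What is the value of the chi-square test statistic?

13.419

Expected counts for N = 375 under a 13:3 ratio (total parts = 16):
  malvidin-free: 375 × 13/16 = 304.6875
  malvidin-pigmented: 375 × 3/16 = 70.3125
χ² = Σ (O − E)² / E
  malvidin-free: (277 − 304.6875)² / 304.6875 = 2.5160
  malvidin-pigmented: (98 − 70.3125)² / 70.3125 = 10.9027
χ² = 2.5160 + 10.9027 = 13.4187 ≈ 13.419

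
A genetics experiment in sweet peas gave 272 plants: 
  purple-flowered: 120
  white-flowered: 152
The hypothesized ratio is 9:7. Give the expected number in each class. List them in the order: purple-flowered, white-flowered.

Total ratio parts = 16. Expected numbers out of 272:
  purple-flowered: 272 × 9/16 = 153
  white-flowered: 272 × 7/16 = 119

153, 119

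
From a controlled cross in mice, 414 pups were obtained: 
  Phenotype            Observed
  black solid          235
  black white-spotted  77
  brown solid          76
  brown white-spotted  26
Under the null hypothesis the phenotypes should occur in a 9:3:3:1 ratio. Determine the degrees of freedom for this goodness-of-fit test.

A goodness-of-fit test with 4 phenotype classes has df = 4 − 1 = 3.

3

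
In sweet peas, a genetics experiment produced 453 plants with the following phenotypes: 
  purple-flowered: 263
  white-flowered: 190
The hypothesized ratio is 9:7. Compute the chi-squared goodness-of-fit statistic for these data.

Expected counts for N = 453 under a 9:7 ratio (total parts = 16):
  purple-flowered: 453 × 9/16 = 254.8125
  white-flowered: 453 × 7/16 = 198.1875
χ² = Σ (O − E)² / E
  purple-flowered: (263 − 254.8125)² / 254.8125 = 0.2631
  white-flowered: (190 − 198.1875)² / 198.1875 = 0.3382
χ² = 0.2631 + 0.3382 = 0.6013 ≈ 0.601

0.601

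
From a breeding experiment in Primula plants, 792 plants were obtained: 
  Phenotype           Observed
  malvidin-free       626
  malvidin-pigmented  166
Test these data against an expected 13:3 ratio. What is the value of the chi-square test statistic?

2.538

Expected counts for N = 792 under a 13:3 ratio (total parts = 16):
  malvidin-free: 792 × 13/16 = 643.5
  malvidin-pigmented: 792 × 3/16 = 148.5
χ² = Σ (O − E)² / E
  malvidin-free: (626 − 643.5)² / 643.5 = 0.4759
  malvidin-pigmented: (166 − 148.5)² / 148.5 = 2.0623
χ² = 0.4759 + 2.0623 = 2.5382 ≈ 2.538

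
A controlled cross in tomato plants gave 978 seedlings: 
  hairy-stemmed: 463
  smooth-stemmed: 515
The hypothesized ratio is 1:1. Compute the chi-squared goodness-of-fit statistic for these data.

Under the 1:1 hypothesis (Σ ratio = 2, N = 978):
  hairy-stemmed: 978 × 1/2 = 489
  smooth-stemmed: 978 × 1/2 = 489
χ² = Σ (O − E)² / E
  hairy-stemmed: (463 − 489)² / 489 = 1.3824
  smooth-stemmed: (515 − 489)² / 489 = 1.3824
χ² = 1.3824 + 1.3824 = 2.7648 ≈ 2.765

2.765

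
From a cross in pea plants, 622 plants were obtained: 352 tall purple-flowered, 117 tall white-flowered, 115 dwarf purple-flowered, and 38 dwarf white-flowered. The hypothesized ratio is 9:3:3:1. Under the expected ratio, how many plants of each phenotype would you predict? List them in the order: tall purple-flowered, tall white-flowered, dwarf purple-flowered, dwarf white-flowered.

349.875, 116.625, 116.625, 38.875

Total ratio parts = 16. Expected numbers out of 622:
  tall purple-flowered: 622 × 9/16 = 349.875
  tall white-flowered: 622 × 3/16 = 116.625
  dwarf purple-flowered: 622 × 3/16 = 116.625
  dwarf white-flowered: 622 × 1/16 = 38.875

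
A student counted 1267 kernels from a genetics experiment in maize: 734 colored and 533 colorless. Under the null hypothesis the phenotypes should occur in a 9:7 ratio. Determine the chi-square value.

Total ratio parts = 16. Expected numbers out of 1267:
  colored: 1267 × 9/16 = 712.6875
  colorless: 1267 × 7/16 = 554.3125
χ² = Σ (O − E)² / E
  colored: (734 − 712.6875)² / 712.6875 = 0.6373
  colorless: (533 − 554.3125)² / 554.3125 = 0.8194
χ² = 0.6373 + 0.8194 = 1.4567 ≈ 1.457

1.457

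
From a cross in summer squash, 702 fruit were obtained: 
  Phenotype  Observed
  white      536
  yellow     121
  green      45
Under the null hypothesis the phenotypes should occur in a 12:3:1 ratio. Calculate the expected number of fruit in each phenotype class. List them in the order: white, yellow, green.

The 12:3:1 ratio has 16 parts, so with N = 702 the expected counts are:
  white: 702 × 12/16 = 526.5
  yellow: 702 × 3/16 = 131.625
  green: 702 × 1/16 = 43.875

526.5, 131.625, 43.875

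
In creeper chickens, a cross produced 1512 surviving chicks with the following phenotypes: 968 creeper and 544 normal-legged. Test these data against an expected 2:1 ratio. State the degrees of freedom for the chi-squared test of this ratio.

1

A goodness-of-fit test with 2 phenotype classes has df = 2 − 1 = 1.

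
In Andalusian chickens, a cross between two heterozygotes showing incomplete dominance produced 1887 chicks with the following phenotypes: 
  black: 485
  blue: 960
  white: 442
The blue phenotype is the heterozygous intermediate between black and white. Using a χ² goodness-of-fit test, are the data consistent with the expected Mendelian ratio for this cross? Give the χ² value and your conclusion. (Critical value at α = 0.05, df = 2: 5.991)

With incomplete dominance, a heterozygote × heterozygote cross gives a 1:2:1 phenotypic ratio.
Under the 1:2:1 hypothesis (Σ ratio = 4, N = 1887):
  black: 1887 × 1/4 = 471.75
  blue: 1887 × 2/4 = 943.5
  white: 1887 × 1/4 = 471.75
χ² = Σ (O − E)² / E
  black: (485 − 471.75)² / 471.75 = 0.3722
  blue: (960 − 943.5)² / 943.5 = 0.2886
  white: (442 − 471.75)² / 471.75 = 1.8761
χ² = 0.3722 + 0.2886 + 1.8761 = 2.5369 ≈ 2.537
Degrees of freedom = 3 − 1 = 2; critical value at α = 0.05 is 5.991.
Since 2.537 < 5.991, we fail to reject the null hypothesis — the data are consistent with the 1:2:1 ratio.

2.537; consistent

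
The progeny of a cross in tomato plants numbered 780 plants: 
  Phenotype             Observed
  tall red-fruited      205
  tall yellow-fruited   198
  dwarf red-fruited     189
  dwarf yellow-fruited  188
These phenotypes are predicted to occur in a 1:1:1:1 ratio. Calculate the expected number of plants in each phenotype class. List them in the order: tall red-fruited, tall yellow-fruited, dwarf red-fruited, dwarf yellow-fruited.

195, 195, 195, 195

Under the 1:1:1:1 hypothesis (Σ ratio = 4, N = 780):
  tall red-fruited: 780 × 1/4 = 195
  tall yellow-fruited: 780 × 1/4 = 195
  dwarf red-fruited: 780 × 1/4 = 195
  dwarf yellow-fruited: 780 × 1/4 = 195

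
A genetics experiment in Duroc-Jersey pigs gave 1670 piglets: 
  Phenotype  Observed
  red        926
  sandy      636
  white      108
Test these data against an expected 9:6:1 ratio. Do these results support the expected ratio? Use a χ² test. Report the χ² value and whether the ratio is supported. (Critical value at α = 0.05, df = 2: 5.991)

Under the 9:6:1 hypothesis (Σ ratio = 16, N = 1670):
  red: 1670 × 9/16 = 939.375
  sandy: 1670 × 6/16 = 626.25
  white: 1670 × 1/16 = 104.375
χ² = Σ (O − E)² / E
  red: (926 − 939.375)² / 939.375 = 0.1904
  sandy: (636 − 626.25)² / 626.25 = 0.1518
  white: (108 − 104.375)² / 104.375 = 0.1259
χ² = 0.1904 + 0.1518 + 0.1259 = 0.4681 ≈ 0.468
Degrees of freedom = 3 − 1 = 2; critical value at α = 0.05 is 5.991.
Since 0.468 < 5.991, we fail to reject the null hypothesis — the data are consistent with the 9:6:1 ratio.

0.468; consistent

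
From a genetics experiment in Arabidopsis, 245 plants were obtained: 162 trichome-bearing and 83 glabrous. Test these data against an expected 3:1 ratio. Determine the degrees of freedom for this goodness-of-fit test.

1

A goodness-of-fit test with 2 phenotype classes has df = 2 − 1 = 1.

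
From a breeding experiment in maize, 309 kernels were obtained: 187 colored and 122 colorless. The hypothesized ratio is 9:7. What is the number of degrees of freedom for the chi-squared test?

A goodness-of-fit test with 2 phenotype classes has df = 2 − 1 = 1.

1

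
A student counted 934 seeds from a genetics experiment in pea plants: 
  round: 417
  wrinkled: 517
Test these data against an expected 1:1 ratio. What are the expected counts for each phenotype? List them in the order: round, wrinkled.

467, 467

Under the 1:1 hypothesis (Σ ratio = 2, N = 934):
  round: 934 × 1/2 = 467
  wrinkled: 934 × 1/2 = 467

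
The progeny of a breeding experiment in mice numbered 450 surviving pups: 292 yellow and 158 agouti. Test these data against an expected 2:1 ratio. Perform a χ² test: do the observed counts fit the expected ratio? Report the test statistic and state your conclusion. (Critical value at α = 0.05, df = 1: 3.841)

Under the 2:1 hypothesis (Σ ratio = 3, N = 450):
  yellow: 450 × 2/3 = 300
  agouti: 450 × 1/3 = 150
χ² = Σ (O − E)² / E
  yellow: (292 − 300)² / 300 = 0.2133
  agouti: (158 − 150)² / 150 = 0.4267
χ² = 0.2133 + 0.4267 = 0.640
Degrees of freedom = 2 − 1 = 1; critical value at α = 0.05 is 3.841.
Since 0.640 < 3.841, we fail to reject the null hypothesis — the data are consistent with the 2:1 ratio.

0.640; consistent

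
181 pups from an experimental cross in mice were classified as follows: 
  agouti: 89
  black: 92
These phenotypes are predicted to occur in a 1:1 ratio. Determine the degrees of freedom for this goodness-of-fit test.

A goodness-of-fit test with 2 phenotype classes has df = 2 − 1 = 1.

1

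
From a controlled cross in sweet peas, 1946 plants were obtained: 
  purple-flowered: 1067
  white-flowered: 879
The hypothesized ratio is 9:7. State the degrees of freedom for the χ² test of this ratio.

1

A goodness-of-fit test with 2 phenotype classes has df = 2 − 1 = 1.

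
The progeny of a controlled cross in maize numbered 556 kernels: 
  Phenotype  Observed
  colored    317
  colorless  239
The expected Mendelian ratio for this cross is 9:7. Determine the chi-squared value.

Under the 9:7 hypothesis (Σ ratio = 16, N = 556):
  colored: 556 × 9/16 = 312.75
  colorless: 556 × 7/16 = 243.25
χ² = Σ (O − E)² / E
  colored: (317 − 312.75)² / 312.75 = 0.0578
  colorless: (239 − 243.25)² / 243.25 = 0.0743
χ² = 0.0578 + 0.0743 = 0.1321 ≈ 0.132

0.132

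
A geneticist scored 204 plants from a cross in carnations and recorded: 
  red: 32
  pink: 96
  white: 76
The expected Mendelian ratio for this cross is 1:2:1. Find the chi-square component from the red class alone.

7.078

Total ratio parts = 4. Expected numbers out of 204:
  red: 204 × 1/4 = 51
  pink: 204 × 2/4 = 102
  white: 204 × 1/4 = 51
Contribution of red: (32 − 51)² / 51 = 7.0784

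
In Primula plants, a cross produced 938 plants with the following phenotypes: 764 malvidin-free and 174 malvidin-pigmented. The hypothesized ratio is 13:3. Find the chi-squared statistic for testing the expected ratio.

0.025

Expected counts for N = 938 under a 13:3 ratio (total parts = 16):
  malvidin-free: 938 × 13/16 = 762.125
  malvidin-pigmented: 938 × 3/16 = 175.875
χ² = Σ (O − E)² / E
  malvidin-free: (764 − 762.125)² / 762.125 = 0.0046
  malvidin-pigmented: (174 − 175.875)² / 175.875 = 0.0200
χ² = 0.0046 + 0.0200 = 0.0246 ≈ 0.025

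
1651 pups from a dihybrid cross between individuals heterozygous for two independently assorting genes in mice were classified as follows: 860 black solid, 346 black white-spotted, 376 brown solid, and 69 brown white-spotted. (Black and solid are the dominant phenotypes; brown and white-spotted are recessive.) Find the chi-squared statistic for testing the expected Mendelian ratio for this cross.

A dihybrid F₂ with independent assortment and complete dominance at both loci gives a 9:3:3:1 phenotypic ratio.
Total ratio parts = 16. Expected numbers out of 1651:
  black solid: 1651 × 9/16 = 928.6875
  black white-spotted: 1651 × 3/16 = 309.5625
  brown solid: 1651 × 3/16 = 309.5625
  brown white-spotted: 1651 × 1/16 = 103.1875
χ² = Σ (O − E)² / E
  black solid: (860 − 928.6875)² / 928.6875 = 5.0803
  black white-spotted: (346 − 309.5625)² / 309.5625 = 4.2889
  brown solid: (376 − 309.5625)² / 309.5625 = 14.2586
  brown white-spotted: (69 − 103.1875)² / 103.1875 = 11.3268
χ² = 5.0803 + 4.2889 + 14.2586 + 11.3268 = 34.9546 ≈ 34.955

34.955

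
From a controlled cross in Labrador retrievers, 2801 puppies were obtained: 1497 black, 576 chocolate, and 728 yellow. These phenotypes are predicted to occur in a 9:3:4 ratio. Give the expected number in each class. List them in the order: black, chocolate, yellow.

Expected counts for N = 2801 under a 9:3:4 ratio (total parts = 16):
  black: 2801 × 9/16 = 1575.5625
  chocolate: 2801 × 3/16 = 525.1875
  yellow: 2801 × 4/16 = 700.25

1575.5625, 525.1875, 700.25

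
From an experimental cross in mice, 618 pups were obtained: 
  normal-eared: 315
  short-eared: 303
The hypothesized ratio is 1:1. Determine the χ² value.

Expected counts for N = 618 under a 1:1 ratio (total parts = 2):
  normal-eared: 618 × 1/2 = 309
  short-eared: 618 × 1/2 = 309
χ² = Σ (O − E)² / E
  normal-eared: (315 − 309)² / 309 = 0.1165
  short-eared: (303 − 309)² / 309 = 0.1165
χ² = 0.1165 + 0.1165 = 0.233

0.233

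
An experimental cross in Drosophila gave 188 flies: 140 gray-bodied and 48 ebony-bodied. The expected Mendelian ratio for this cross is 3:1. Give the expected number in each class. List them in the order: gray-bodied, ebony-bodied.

The 3:1 ratio has 4 parts, so with N = 188 the expected counts are:
  gray-bodied: 188 × 3/4 = 141
  ebony-bodied: 188 × 1/4 = 47

141, 47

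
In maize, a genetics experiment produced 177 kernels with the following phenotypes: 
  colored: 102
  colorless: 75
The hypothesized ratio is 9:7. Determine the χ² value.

0.136

The 9:7 ratio has 16 parts, so with N = 177 the expected counts are:
  colored: 177 × 9/16 = 99.5625
  colorless: 177 × 7/16 = 77.4375
χ² = Σ (O − E)² / E
  colored: (102 − 99.5625)² / 99.5625 = 0.0597
  colorless: (75 − 77.4375)² / 77.4375 = 0.0767
χ² = 0.0597 + 0.0767 = 0.1364 ≈ 0.136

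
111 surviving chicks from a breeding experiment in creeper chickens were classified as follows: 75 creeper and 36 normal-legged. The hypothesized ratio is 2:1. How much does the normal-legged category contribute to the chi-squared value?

0.027

Expected counts for N = 111 under a 2:1 ratio (total parts = 3):
  creeper: 111 × 2/3 = 74
  normal-legged: 111 × 1/3 = 37
Contribution of normal-legged: (36 − 37)² / 37 = 0.0270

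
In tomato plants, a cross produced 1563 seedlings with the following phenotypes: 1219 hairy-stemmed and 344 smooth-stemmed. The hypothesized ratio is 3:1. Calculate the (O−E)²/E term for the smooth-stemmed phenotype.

5.593

Total ratio parts = 4. Expected numbers out of 1563:
  hairy-stemmed: 1563 × 3/4 = 1172.25
  smooth-stemmed: 1563 × 1/4 = 390.75
Contribution of smooth-stemmed: (344 − 390.75)² / 390.75 = 5.5933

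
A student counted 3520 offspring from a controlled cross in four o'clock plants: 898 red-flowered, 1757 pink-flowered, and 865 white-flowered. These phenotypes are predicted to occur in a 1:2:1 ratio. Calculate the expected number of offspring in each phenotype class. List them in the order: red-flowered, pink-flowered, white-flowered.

Total ratio parts = 4. Expected numbers out of 3520:
  red-flowered: 3520 × 1/4 = 880
  pink-flowered: 3520 × 2/4 = 1760
  white-flowered: 3520 × 1/4 = 880

880, 1760, 880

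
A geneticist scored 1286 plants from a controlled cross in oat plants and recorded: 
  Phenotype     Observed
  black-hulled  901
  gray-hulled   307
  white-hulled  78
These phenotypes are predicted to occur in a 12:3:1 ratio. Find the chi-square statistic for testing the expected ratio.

Expected counts for N = 1286 under a 12:3:1 ratio (total parts = 16):
  black-hulled: 1286 × 12/16 = 964.5
  gray-hulled: 1286 × 3/16 = 241.125
  white-hulled: 1286 × 1/16 = 80.375
χ² = Σ (O − E)² / E
  black-hulled: (901 − 964.5)² / 964.5 = 4.1807
  gray-hulled: (307 − 241.125)² / 241.125 = 17.9970
  white-hulled: (78 − 80.375)² / 80.375 = 0.0702
χ² = 4.1807 + 17.9970 + 0.0702 = 22.2479 ≈ 22.248

22.248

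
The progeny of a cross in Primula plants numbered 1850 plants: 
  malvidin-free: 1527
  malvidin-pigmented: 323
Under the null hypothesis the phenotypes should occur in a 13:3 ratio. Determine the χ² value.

2.023

Total ratio parts = 16. Expected numbers out of 1850:
  malvidin-free: 1850 × 13/16 = 1503.125
  malvidin-pigmented: 1850 × 3/16 = 346.875
χ² = Σ (O − E)² / E
  malvidin-free: (1527 − 1503.125)² / 1503.125 = 0.3792
  malvidin-pigmented: (323 − 346.875)² / 346.875 = 1.6433
χ² = 0.3792 + 1.6433 = 2.0225 ≈ 2.023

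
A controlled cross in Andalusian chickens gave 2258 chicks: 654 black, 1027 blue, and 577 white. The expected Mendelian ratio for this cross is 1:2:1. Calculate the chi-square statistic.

23.682

Under the 1:2:1 hypothesis (Σ ratio = 4, N = 2258):
  black: 2258 × 1/4 = 564.5
  blue: 2258 × 2/4 = 1129
  white: 2258 × 1/4 = 564.5
χ² = Σ (O − E)² / E
  black: (654 − 564.5)² / 564.5 = 14.1900
  blue: (1027 − 1129)² / 1129 = 9.2152
  white: (577 − 564.5)² / 564.5 = 0.2768
χ² = 14.1900 + 9.2152 + 0.2768 = 23.682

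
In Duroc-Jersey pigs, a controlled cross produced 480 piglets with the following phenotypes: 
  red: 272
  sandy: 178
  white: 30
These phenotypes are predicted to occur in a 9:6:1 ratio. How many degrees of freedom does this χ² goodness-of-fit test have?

2

A goodness-of-fit test with 3 phenotype classes has df = 3 − 1 = 2.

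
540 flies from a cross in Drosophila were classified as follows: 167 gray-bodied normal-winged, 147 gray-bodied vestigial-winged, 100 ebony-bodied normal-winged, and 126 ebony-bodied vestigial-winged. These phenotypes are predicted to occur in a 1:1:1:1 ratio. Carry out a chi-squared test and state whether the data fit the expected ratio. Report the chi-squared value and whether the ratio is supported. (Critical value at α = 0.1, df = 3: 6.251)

18.326; not consistent

Under the 1:1:1:1 hypothesis (Σ ratio = 4, N = 540):
  gray-bodied normal-winged: 540 × 1/4 = 135
  gray-bodied vestigial-winged: 540 × 1/4 = 135
  ebony-bodied normal-winged: 540 × 1/4 = 135
  ebony-bodied vestigial-winged: 540 × 1/4 = 135
χ² = Σ (O − E)² / E
  gray-bodied normal-winged: (167 − 135)² / 135 = 7.5852
  gray-bodied vestigial-winged: (147 − 135)² / 135 = 1.0667
  ebony-bodied normal-winged: (100 − 135)² / 135 = 9.0741
  ebony-bodied vestigial-winged: (126 − 135)² / 135 = 0.6000
χ² = 7.5852 + 1.0667 + 9.0741 + 0.6000 = 18.326
Degrees of freedom = 4 − 1 = 3; critical value at α = 0.1 is 6.251.
Since 18.326 > 6.251, we reject the null hypothesis — the data do not fit the 1:1:1:1 ratio.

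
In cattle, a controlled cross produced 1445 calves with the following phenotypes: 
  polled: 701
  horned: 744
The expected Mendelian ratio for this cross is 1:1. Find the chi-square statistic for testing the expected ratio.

Total ratio parts = 2. Expected numbers out of 1445:
  polled: 1445 × 1/2 = 722.5
  horned: 1445 × 1/2 = 722.5
χ² = Σ (O − E)² / E
  polled: (701 − 722.5)² / 722.5 = 0.6398
  horned: (744 − 722.5)² / 722.5 = 0.6398
χ² = 0.6398 + 0.6398 = 1.2796 ≈ 1.280

1.280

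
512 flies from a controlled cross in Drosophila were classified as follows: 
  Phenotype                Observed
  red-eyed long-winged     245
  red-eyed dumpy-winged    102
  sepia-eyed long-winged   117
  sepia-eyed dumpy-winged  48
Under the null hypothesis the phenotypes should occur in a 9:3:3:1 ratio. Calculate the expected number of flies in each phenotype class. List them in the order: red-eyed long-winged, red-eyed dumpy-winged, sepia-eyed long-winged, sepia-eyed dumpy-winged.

288, 96, 96, 32

The 9:3:3:1 ratio has 16 parts, so with N = 512 the expected counts are:
  red-eyed long-winged: 512 × 9/16 = 288
  red-eyed dumpy-winged: 512 × 3/16 = 96
  sepia-eyed long-winged: 512 × 3/16 = 96
  sepia-eyed dumpy-winged: 512 × 1/16 = 32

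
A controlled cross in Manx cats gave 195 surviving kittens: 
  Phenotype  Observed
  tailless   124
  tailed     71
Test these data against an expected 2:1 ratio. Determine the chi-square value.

Under the 2:1 hypothesis (Σ ratio = 3, N = 195):
  tailless: 195 × 2/3 = 130
  tailed: 195 × 1/3 = 65
χ² = Σ (O − E)² / E
  tailless: (124 − 130)² / 130 = 0.2769
  tailed: (71 − 65)² / 65 = 0.5538
χ² = 0.2769 + 0.5538 = 0.8307 ≈ 0.831

0.831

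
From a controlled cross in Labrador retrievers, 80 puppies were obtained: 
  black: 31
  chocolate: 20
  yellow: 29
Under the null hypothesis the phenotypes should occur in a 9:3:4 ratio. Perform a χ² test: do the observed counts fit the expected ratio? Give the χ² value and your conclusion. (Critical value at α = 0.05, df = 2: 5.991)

10.072; not consistent

Total ratio parts = 16. Expected numbers out of 80:
  black: 80 × 9/16 = 45
  chocolate: 80 × 3/16 = 15
  yellow: 80 × 4/16 = 20
χ² = Σ (O − E)² / E
  black: (31 − 45)² / 45 = 4.3556
  chocolate: (20 − 15)² / 15 = 1.6667
  yellow: (29 − 20)² / 20 = 4.0500
χ² = 4.3556 + 1.6667 + 4.0500 = 10.0723 ≈ 10.072
Degrees of freedom = 3 − 1 = 2; critical value at α = 0.05 is 5.991.
Since 10.072 > 5.991, we reject the null hypothesis — the data do not fit the 9:3:4 ratio.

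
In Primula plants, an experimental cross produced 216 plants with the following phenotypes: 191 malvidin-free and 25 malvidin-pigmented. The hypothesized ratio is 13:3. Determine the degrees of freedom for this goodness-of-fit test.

A goodness-of-fit test with 2 phenotype classes has df = 2 − 1 = 1.

1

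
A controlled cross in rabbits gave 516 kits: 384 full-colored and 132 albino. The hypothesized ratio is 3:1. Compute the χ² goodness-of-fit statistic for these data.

0.093

Under the 3:1 hypothesis (Σ ratio = 4, N = 516):
  full-colored: 516 × 3/4 = 387
  albino: 516 × 1/4 = 129
χ² = Σ (O − E)² / E
  full-colored: (384 − 387)² / 387 = 0.0233
  albino: (132 − 129)² / 129 = 0.0698
χ² = 0.0233 + 0.0698 = 0.0931 ≈ 0.093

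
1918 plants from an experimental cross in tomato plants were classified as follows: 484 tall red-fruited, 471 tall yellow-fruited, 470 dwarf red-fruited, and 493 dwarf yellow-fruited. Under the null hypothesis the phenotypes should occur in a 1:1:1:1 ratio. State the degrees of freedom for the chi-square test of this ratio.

3

A goodness-of-fit test with 4 phenotype classes has df = 4 − 1 = 3.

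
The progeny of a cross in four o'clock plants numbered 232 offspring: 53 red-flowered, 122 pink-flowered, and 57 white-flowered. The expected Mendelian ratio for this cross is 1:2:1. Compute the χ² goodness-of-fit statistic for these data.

0.759

The 1:2:1 ratio has 4 parts, so with N = 232 the expected counts are:
  red-flowered: 232 × 1/4 = 58
  pink-flowered: 232 × 2/4 = 116
  white-flowered: 232 × 1/4 = 58
χ² = Σ (O − E)² / E
  red-flowered: (53 − 58)² / 58 = 0.4310
  pink-flowered: (122 − 116)² / 116 = 0.3103
  white-flowered: (57 − 58)² / 58 = 0.0172
χ² = 0.4310 + 0.3103 + 0.0172 = 0.7585 ≈ 0.759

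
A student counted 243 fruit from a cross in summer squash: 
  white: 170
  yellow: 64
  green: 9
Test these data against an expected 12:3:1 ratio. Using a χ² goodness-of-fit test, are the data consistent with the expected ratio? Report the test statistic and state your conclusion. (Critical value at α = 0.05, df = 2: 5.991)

10.805; not consistent

Total ratio parts = 16. Expected numbers out of 243:
  white: 243 × 12/16 = 182.25
  yellow: 243 × 3/16 = 45.5625
  green: 243 × 1/16 = 15.1875
χ² = Σ (O − E)² / E
  white: (170 − 182.25)² / 182.25 = 0.8234
  yellow: (64 − 45.5625)² / 45.5625 = 7.4610
  green: (9 − 15.1875)² / 15.1875 = 2.5208
χ² = 0.8234 + 7.4610 + 2.5208 = 10.8052 ≈ 10.805
Degrees of freedom = 3 − 1 = 2; critical value at α = 0.05 is 5.991.
Since 10.805 > 5.991, we reject the null hypothesis — the data do not fit the 12:3:1 ratio.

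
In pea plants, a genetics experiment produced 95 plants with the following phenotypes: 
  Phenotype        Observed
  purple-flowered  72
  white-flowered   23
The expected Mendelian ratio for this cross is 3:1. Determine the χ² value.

Total ratio parts = 4. Expected numbers out of 95:
  purple-flowered: 95 × 3/4 = 71.25
  white-flowered: 95 × 1/4 = 23.75
χ² = Σ (O − E)² / E
  purple-flowered: (72 − 71.25)² / 71.25 = 0.0079
  white-flowered: (23 − 23.75)² / 23.75 = 0.0237
χ² = 0.0079 + 0.0237 = 0.0316 ≈ 0.032

0.032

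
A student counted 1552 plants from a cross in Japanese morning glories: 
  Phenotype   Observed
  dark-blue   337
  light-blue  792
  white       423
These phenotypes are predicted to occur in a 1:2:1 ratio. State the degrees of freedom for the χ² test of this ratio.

2

A goodness-of-fit test with 3 phenotype classes has df = 3 − 1 = 2.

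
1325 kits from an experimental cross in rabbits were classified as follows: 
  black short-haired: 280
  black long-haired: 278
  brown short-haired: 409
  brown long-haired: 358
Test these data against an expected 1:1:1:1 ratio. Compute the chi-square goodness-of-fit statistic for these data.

Expected counts for N = 1325 under a 1:1:1:1 ratio (total parts = 4):
  black short-haired: 1325 × 1/4 = 331.25
  black long-haired: 1325 × 1/4 = 331.25
  brown short-haired: 1325 × 1/4 = 331.25
  brown long-haired: 1325 × 1/4 = 331.25
χ² = Σ (O − E)² / E
  black short-haired: (280 − 331.25)² / 331.25 = 7.9292
  black long-haired: (278 − 331.25)² / 331.25 = 8.5602
  brown short-haired: (409 − 331.25)² / 331.25 = 18.2492
  brown long-haired: (358 − 331.25)² / 331.25 = 2.1602
χ² = 7.9292 + 8.5602 + 18.2492 + 2.1602 = 36.8988 ≈ 36.899

36.899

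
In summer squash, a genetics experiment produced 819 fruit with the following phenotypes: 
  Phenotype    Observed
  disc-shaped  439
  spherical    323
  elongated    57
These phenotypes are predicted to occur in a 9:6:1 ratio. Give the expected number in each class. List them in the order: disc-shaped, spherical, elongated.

The 9:6:1 ratio has 16 parts, so with N = 819 the expected counts are:
  disc-shaped: 819 × 9/16 = 460.6875
  spherical: 819 × 6/16 = 307.125
  elongated: 819 × 1/16 = 51.1875

460.6875, 307.125, 51.1875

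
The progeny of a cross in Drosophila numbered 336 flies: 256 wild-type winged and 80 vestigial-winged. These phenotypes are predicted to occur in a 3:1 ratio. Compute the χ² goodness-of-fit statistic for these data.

The 3:1 ratio has 4 parts, so with N = 336 the expected counts are:
  wild-type winged: 336 × 3/4 = 252
  vestigial-winged: 336 × 1/4 = 84
χ² = Σ (O − E)² / E
  wild-type winged: (256 − 252)² / 252 = 0.0635
  vestigial-winged: (80 − 84)² / 84 = 0.1905
χ² = 0.0635 + 0.1905 = 0.254

0.254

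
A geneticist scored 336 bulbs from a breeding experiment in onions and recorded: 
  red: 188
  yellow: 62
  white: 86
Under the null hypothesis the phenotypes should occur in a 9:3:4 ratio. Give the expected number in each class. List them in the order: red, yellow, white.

189, 63, 84

Expected counts for N = 336 under a 9:3:4 ratio (total parts = 16):
  red: 336 × 9/16 = 189
  yellow: 336 × 3/16 = 63
  white: 336 × 4/16 = 84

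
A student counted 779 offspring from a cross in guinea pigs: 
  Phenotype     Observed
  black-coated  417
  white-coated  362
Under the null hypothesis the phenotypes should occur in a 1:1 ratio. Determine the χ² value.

3.883

Total ratio parts = 2. Expected numbers out of 779:
  black-coated: 779 × 1/2 = 389.5
  white-coated: 779 × 1/2 = 389.5
χ² = Σ (O − E)² / E
  black-coated: (417 − 389.5)² / 389.5 = 1.9416
  white-coated: (362 − 389.5)² / 389.5 = 1.9416
χ² = 1.9416 + 1.9416 = 3.8832 ≈ 3.883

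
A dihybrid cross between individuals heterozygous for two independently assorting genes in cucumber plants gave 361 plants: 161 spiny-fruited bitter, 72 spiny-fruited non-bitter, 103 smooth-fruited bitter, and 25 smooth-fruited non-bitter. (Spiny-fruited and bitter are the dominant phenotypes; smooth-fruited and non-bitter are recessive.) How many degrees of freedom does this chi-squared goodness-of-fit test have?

3

A dihybrid F₂ with independent assortment and complete dominance at both loci gives a 9:3:3:1 phenotypic ratio.
A goodness-of-fit test with 4 phenotype classes has df = 4 − 1 = 3.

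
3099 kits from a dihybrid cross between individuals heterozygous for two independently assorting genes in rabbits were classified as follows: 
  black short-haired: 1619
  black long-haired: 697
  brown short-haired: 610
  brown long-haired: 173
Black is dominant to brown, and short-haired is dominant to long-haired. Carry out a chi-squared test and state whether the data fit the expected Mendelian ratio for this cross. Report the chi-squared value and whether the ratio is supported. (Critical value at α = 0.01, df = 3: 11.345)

A dihybrid F₂ with independent assortment and complete dominance at both loci gives a 9:3:3:1 phenotypic ratio.
Under the 9:3:3:1 hypothesis (Σ ratio = 16, N = 3099):
  black short-haired: 3099 × 9/16 = 1743.1875
  black long-haired: 3099 × 3/16 = 581.0625
  brown short-haired: 3099 × 3/16 = 581.0625
  brown long-haired: 3099 × 1/16 = 193.6875
χ² = Σ (O − E)² / E
  black short-haired: (1619 − 1743.1875)² / 1743.1875 = 8.8473
  black long-haired: (697 − 581.0625)² / 581.0625 = 23.1326
  brown short-haired: (610 − 581.0625)² / 581.0625 = 1.4411
  brown long-haired: (173 − 193.6875)² / 193.6875 = 2.2096
χ² = 8.8473 + 23.1326 + 1.4411 + 2.2096 = 35.6306 ≈ 35.631
Degrees of freedom = 4 − 1 = 3; critical value at α = 0.01 is 11.345.
Since 35.631 > 11.345, we reject the null hypothesis — the data do not fit the 9:3:3:1 ratio.

35.631; not consistent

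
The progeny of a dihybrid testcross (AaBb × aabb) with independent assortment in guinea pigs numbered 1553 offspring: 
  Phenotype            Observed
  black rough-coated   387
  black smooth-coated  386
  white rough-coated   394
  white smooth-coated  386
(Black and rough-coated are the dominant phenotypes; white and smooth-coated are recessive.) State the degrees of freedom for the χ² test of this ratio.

3

A dihybrid testcross with independent assortment gives a 1:1:1:1 ratio.
A goodness-of-fit test with 4 phenotype classes has df = 4 − 1 = 3.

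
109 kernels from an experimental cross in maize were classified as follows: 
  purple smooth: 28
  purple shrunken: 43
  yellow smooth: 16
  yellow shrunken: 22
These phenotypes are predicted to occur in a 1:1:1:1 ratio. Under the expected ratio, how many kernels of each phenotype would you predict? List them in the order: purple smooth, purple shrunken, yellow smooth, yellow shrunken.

27.25, 27.25, 27.25, 27.25

The 1:1:1:1 ratio has 4 parts, so with N = 109 the expected counts are:
  purple smooth: 109 × 1/4 = 27.25
  purple shrunken: 109 × 1/4 = 27.25
  yellow smooth: 109 × 1/4 = 27.25
  yellow shrunken: 109 × 1/4 = 27.25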